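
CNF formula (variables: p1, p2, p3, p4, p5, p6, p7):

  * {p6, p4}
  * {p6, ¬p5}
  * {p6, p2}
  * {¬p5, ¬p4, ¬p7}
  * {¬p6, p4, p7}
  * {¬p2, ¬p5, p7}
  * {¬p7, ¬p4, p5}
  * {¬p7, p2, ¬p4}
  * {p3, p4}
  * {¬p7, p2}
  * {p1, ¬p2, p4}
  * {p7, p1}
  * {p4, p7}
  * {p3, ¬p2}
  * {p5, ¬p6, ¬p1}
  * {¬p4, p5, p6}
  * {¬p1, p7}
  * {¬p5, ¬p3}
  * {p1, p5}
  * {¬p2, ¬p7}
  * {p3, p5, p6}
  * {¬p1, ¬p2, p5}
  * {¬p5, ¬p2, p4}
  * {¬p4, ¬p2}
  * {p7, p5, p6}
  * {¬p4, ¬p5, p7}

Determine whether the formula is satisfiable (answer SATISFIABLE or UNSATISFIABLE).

UNSATISFIABLE

p5 = True:
  propagation gives p6=True, p3=False, p4=True, p7=False; an empty clause results — contradiction.
p5 = False:
  propagation gives p1=True, p6=False, p4=True; an empty clause results — contradiction.
Every branch closes, so no satisfying assignment exists.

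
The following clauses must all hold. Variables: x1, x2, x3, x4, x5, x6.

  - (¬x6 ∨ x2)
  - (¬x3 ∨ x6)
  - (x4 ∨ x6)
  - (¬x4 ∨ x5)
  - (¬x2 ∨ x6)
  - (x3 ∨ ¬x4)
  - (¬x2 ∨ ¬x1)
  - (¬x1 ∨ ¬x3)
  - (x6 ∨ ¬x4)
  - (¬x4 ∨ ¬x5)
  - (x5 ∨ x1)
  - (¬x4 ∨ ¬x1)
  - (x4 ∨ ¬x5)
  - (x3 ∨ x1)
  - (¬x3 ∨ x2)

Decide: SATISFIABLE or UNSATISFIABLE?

UNSATISFIABLE

x4 = True:
  propagation gives x5=True; an empty clause results — contradiction.
x4 = False:
  propagation gives x6=True, x2=True, x1=False, x5=True; an empty clause results — contradiction.
Every branch closes, so no satisfying assignment exists.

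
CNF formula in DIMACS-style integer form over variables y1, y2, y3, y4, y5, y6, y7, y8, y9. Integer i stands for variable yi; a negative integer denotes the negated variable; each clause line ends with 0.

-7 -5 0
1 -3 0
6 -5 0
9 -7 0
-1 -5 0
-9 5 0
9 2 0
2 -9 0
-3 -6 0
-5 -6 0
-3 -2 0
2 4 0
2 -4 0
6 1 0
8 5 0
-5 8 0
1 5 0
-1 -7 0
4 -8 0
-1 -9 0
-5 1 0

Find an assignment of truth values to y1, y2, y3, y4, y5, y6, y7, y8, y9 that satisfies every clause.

y1 = True, y2 = True, y3 = False, y4 = True, y5 = False, y6 = False, y7 = False, y8 = True, y9 = False

Check each clause:
  1. (¬y5 ∨ ¬y7) — ¬y7 is true.
  2. (y1 ∨ ¬y3) — y1 is true.
  3. (¬y5 ∨ y6) — ¬y5 is true.
  4. (¬y7 ∨ y9) — ¬y7 is true.
  5. (¬y5 ∨ ¬y1) — ¬y5 is true.
  6. (¬y9 ∨ y5) — ¬y9 is true.
  7. (y2 ∨ y9) — y2 is true.
  8. (¬y9 ∨ y2) — y2 is true.
  9. (¬y3 ∨ ¬y6) — ¬y6 is true.
  10. (¬y5 ∨ ¬y6) — ¬y6 is true.
  11. (¬y3 ∨ ¬y2) — ¬y3 is true.
  12. (y4 ∨ y2) — y2 is true.
  13. (y2 ∨ ¬y4) — y2 is true.
  14. (y1 ∨ y6) — y1 is true.
  15. (y5 ∨ y8) — y8 is true.
  16. (¬y5 ∨ y8) — y8 is true.
  17. (y5 ∨ y1) — y1 is true.
  18. (¬y7 ∨ ¬y1) — ¬y7 is true.
  19. (¬y8 ∨ y4) — y4 is true.
  20. (¬y9 ∨ ¬y1) — ¬y9 is true.
  21. (¬y5 ∨ y1) — y1 is true.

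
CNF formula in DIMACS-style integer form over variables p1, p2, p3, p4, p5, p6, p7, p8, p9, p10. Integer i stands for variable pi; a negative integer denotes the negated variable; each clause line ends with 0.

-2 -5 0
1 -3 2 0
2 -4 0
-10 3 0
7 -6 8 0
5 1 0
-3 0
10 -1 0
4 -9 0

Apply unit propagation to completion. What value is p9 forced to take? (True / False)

False

Unit clause (NOT p3) sets p3 = False.
(p3 OR NOT p10): since p3 = False, the clause reduces to (NOT p10). p10 = False.
(p10 OR NOT p1): since p10 = False, the clause reduces to (NOT p1). p1 = False.
(p5 OR p1): since p1 = False, the clause reduces to (p5). p5 = True.
In (NOT p5 OR NOT p2), NOT p5 is now false; NOT p2 must hold, so p2 = False.
From (p2 OR NOT p4) and p2 = False: p4 = False.
(p4 OR NOT p9): since p4 = False, the clause reduces to (NOT p9). p9 = False.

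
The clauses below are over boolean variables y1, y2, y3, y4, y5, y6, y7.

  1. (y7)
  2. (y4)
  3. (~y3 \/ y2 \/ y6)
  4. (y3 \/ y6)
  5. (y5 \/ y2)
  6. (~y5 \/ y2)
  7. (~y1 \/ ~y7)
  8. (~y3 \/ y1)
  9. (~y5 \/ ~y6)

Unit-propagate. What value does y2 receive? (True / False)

True

Unit clause (y7) sets y7 = True.
(y4) stands alone — y4 = True.
(~y7 \/ ~y1): since y7 = True, the clause reduces to (~y1). y1 = False.
In (y1 \/ ~y3), y1 is now false; ~y3 must hold, so y3 = False.
(y6 \/ y3): since y3 = False, the clause reduces to (y6). y6 = True.
From (~y5 \/ ~y6) and y6 = True: y5 = False.
In (y5 \/ y2), y5 is now false; y2 must hold, so y2 = True.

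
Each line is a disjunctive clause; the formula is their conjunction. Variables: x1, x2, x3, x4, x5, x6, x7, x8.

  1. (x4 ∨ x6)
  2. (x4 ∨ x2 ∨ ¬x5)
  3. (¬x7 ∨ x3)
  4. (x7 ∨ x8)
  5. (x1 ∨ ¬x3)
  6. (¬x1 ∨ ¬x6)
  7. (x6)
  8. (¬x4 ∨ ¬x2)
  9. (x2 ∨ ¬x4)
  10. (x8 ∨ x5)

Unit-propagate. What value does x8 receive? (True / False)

Unit clause (x6) sets x6 = True.
(¬x1 ∨ ¬x6) with x6 = True leaves only ¬x1, so x1 = False.
(x1 ∨ ¬x3): since x1 = False, the clause reduces to (¬x3). x3 = False.
(x3 ∨ ¬x7) with x3 = False leaves only ¬x7, so x7 = False.
(x7 ∨ x8): since x7 = False, the clause reduces to (x8). x8 = True.

True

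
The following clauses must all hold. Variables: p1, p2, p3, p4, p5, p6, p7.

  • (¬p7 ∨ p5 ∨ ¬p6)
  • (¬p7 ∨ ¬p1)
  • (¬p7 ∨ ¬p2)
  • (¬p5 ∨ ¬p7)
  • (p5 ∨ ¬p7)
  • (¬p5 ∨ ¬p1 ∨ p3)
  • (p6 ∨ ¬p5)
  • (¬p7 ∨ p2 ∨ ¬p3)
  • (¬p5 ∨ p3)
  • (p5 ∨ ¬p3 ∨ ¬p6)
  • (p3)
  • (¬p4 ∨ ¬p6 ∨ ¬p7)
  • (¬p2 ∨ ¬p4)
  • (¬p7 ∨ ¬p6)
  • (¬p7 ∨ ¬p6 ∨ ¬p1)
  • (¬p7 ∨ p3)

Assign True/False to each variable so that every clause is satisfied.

p1=T, p2=T, p3=T, p4=F, p5=F, p6=F, p7=F

Unit propagation: (p3) forces p3 = True.
p4 occurs only negated in the remaining clauses — set p4 = False.
Pure literal: p7 appears only negated; assign p7 = False.
Branch on p5: take p5 = False.
  then p6 is forced to False.
p1, p2 are now unconstrained; take p1 = True, p2 = True.
Every clause has at least one true literal under this assignment.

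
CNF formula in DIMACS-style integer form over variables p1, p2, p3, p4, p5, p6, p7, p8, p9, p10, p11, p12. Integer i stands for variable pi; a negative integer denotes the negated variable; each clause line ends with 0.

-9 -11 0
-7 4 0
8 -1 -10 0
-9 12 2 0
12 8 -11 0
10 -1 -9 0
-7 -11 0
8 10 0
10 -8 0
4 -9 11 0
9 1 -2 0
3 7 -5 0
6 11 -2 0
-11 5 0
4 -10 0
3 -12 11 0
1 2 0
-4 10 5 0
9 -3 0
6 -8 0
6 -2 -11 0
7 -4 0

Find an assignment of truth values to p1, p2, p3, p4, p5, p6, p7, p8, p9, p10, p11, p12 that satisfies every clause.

p1 = 1, p2 = 1, p3 = 0, p4 = 1, p5 = 0, p6 = 1, p7 = 1, p8 = 1, p9 = 0, p10 = 1, p11 = 0, p12 = 0

p6 occurs only positively in the remaining clauses — set p6 = True.
Try p1 = True.
Try p2 = True.
Set p3 = False and propagate.
For the remaining variables, p4 = True, p5 = False, p7 = True, p8 = True, p9 = False, p10 = True, p11 = False, p12 = False works.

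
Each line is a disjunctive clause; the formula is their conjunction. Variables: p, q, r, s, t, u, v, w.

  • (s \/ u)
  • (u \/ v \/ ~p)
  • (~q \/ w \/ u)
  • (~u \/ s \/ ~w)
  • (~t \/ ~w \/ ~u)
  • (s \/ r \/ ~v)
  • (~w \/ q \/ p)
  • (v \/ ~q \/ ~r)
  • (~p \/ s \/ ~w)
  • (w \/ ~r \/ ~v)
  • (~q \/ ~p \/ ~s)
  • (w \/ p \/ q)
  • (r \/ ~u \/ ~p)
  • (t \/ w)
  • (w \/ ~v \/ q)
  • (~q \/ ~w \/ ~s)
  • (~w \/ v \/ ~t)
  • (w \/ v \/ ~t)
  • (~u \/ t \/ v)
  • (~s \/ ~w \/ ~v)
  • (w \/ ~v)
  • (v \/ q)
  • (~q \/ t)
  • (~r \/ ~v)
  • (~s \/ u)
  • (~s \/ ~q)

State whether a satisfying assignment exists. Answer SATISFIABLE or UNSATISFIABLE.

UNSATISFIABLE

w = True:
  s = True:
    propagation gives q=False, p=True, v=False; an empty clause results — contradiction.
  s = False:
    propagation gives u=True; an empty clause results — contradiction.
w = False:
  propagation gives t=True, v=True; an empty clause results — contradiction.
Every branch closes, so no satisfying assignment exists.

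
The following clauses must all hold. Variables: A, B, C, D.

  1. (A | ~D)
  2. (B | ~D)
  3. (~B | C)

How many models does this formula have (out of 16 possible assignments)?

7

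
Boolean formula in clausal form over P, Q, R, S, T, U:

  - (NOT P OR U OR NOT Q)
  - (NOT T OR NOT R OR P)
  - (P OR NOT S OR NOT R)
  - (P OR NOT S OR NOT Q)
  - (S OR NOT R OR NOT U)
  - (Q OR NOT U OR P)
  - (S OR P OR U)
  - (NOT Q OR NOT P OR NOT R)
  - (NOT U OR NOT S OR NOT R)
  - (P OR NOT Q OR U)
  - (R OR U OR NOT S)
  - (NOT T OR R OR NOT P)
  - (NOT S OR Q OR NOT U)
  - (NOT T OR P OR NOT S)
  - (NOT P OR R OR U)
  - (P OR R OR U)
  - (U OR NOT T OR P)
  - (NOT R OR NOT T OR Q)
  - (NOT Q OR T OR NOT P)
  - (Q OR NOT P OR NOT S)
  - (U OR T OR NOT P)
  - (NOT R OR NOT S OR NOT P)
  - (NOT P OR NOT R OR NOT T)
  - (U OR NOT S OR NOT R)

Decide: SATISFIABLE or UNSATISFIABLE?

SATISFIABLE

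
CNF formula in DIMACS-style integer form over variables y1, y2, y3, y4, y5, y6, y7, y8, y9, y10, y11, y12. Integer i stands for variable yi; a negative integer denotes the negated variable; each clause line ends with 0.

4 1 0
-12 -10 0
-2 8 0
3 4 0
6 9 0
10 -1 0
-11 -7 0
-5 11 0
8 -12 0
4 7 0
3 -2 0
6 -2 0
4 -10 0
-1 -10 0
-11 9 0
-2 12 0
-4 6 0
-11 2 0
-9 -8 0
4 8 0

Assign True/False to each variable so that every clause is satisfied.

Pure literal: y5 appears only negated; assign y5 = False.
Pure literal: y6 appears only positively; assign y6 = True.
Set y1 = False and propagate.
  then y4 is forced to True.
Branch on y2: take y2 = False.
  then y11 is forced to False.
The remaining clauses are satisfied by y3 = False, y7 = True, y8 = False, y9 = False, y10 = False, y12 = False.
Every clause has at least one true literal under this assignment.

y1 = F, y2 = F, y3 = F, y4 = T, y5 = F, y6 = T, y7 = T, y8 = F, y9 = F, y10 = F, y11 = F, y12 = F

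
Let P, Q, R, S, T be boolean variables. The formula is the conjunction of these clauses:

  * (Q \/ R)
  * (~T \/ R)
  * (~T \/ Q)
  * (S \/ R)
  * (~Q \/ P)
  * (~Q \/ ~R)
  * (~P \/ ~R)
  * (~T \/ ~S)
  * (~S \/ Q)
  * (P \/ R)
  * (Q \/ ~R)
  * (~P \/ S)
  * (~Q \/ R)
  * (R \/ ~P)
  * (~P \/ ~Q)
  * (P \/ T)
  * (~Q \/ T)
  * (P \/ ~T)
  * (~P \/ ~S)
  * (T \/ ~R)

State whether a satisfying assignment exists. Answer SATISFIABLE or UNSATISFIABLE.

R = True:
  propagation gives Q=False; an empty clause results — contradiction.
R = False:
  propagation gives Q=True; an empty clause results — contradiction.
Every branch closes, so no satisfying assignment exists.

UNSATISFIABLE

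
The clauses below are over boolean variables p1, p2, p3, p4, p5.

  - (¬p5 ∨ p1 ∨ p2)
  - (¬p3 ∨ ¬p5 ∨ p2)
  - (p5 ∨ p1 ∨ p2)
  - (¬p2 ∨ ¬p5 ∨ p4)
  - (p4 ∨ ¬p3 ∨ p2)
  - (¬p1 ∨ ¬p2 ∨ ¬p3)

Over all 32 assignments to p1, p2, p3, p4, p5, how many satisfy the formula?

14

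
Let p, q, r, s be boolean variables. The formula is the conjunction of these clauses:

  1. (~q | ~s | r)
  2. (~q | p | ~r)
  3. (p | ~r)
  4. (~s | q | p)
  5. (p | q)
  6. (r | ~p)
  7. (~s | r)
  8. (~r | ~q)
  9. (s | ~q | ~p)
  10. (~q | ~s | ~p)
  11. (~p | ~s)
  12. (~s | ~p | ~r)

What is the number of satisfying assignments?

2

The models are:
  p=0 q=1 r=0 s=0
  p=1 q=0 r=1 s=0
Count: 2.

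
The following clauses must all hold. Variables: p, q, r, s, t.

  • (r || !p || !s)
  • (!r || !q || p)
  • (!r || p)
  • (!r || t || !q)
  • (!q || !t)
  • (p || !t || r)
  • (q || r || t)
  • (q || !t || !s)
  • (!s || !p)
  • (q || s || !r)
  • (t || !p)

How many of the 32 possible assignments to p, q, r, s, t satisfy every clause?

3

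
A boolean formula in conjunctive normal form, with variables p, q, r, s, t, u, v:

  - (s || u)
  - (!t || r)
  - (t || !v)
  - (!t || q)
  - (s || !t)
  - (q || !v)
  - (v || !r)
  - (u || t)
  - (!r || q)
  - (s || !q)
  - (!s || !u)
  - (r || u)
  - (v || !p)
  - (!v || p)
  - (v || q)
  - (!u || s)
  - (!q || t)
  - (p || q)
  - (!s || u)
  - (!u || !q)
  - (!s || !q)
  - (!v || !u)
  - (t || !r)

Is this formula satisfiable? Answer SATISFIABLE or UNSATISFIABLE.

q = True:
  propagation gives s=True; an empty clause results — contradiction.
q = False:
  propagation gives t=False, v=False; an empty clause results — contradiction.
Every branch closes, so no satisfying assignment exists.

UNSATISFIABLE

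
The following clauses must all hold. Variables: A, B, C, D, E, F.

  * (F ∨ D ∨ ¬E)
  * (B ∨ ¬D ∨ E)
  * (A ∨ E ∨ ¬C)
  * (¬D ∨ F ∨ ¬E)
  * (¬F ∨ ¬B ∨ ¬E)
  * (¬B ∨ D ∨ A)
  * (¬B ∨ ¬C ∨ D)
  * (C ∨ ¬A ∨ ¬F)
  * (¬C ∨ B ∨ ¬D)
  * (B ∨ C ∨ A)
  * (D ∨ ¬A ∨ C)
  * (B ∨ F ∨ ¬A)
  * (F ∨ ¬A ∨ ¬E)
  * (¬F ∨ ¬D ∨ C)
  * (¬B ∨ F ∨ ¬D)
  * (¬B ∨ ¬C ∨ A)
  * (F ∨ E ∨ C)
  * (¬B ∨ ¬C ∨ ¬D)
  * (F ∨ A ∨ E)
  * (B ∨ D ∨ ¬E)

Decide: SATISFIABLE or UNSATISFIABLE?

SATISFIABLE

Branch on A: take A = True.
For the remaining variables, B = False, C = True, D = False, E = False, F = True works.
So A=T  B=F  C=T  D=F  E=F  F=T is a satisfying assignment.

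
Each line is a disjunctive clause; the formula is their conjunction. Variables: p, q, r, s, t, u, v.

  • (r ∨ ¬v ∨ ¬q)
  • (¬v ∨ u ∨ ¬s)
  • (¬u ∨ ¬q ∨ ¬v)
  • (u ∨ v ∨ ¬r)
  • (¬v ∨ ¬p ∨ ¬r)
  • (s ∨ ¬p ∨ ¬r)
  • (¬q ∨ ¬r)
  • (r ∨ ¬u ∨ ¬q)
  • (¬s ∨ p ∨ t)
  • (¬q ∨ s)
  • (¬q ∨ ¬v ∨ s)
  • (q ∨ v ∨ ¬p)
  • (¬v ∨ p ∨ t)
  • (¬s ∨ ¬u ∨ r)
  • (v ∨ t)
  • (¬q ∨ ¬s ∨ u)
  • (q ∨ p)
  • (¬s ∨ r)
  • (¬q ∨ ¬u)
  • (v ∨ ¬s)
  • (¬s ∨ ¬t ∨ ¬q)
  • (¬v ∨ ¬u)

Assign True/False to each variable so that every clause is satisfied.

p=True, q=False, r=False, s=False, t=False, u=False, v=True

Check each clause:
  1. (r ∨ ¬q ∨ ¬v) — ¬q is true.
  2. (u ∨ ¬v ∨ ¬s) — ¬s is true.
  3. (¬v ∨ ¬u ∨ ¬q) — ¬u is true.
  4. (v ∨ u ∨ ¬r) — ¬r is true.
  5. (¬v ∨ ¬r ∨ ¬p) — ¬r is true.
  6. (s ∨ ¬p ∨ ¬r) — ¬r is true.
  7. (¬r ∨ ¬q) — ¬r is true.
  8. (¬u ∨ ¬q ∨ r) — ¬u is true.
  9. (¬s ∨ t ∨ p) — p is true.
  10. (¬q ∨ s) — ¬q is true.
  11. (¬q ∨ s ∨ ¬v) — ¬q is true.
  12. (¬p ∨ q ∨ v) — v is true.
  13. (p ∨ t ∨ ¬v) — p is true.
  14. (r ∨ ¬u ∨ ¬s) — ¬u is true.
  15. (v ∨ t) — v is true.
  16. (u ∨ ¬q ∨ ¬s) — ¬s is true.
  17. (p ∨ q) — p is true.
  18. (¬s ∨ r) — ¬s is true.
  19. (¬q ∨ ¬u) — ¬u is true.
  20. (v ∨ ¬s) — ¬s is true.
  21. (¬t ∨ ¬q ∨ ¬s) — ¬t is true.
  22. (¬v ∨ ¬u) — ¬u is true.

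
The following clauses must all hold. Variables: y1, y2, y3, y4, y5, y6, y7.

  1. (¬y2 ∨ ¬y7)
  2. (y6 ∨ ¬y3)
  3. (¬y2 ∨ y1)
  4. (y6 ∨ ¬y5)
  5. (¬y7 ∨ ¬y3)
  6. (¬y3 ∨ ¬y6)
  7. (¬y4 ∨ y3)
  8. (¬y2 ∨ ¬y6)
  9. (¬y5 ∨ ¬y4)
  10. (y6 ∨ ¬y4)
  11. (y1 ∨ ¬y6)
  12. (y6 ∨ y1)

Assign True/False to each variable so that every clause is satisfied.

y1=T, y2=F, y3=F, y4=F, y5=F, y6=F, y7=T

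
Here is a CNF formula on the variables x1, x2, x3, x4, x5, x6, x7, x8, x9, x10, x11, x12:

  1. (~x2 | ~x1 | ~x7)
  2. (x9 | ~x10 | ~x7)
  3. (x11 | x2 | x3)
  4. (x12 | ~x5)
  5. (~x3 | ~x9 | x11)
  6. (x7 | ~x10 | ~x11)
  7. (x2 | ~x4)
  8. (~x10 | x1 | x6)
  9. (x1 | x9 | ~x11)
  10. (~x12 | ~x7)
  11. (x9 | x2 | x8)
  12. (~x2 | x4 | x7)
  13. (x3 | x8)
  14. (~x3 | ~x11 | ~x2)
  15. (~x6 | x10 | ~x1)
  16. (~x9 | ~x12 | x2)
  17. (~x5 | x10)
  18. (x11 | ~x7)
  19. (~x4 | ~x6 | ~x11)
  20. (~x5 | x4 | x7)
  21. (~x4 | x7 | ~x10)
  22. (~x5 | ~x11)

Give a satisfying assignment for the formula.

x5 occurs only negated in the remaining clauses — set x5 = False.
Branch on x1: take x1 = True.
Branch on x2: take x2 = False.
  then x4 is forced to False.
For the remaining variables, x3 = True, x6 = False, x7 = False, x8 = False, x9 = True, x10 = False, x11 = True, x12 = False works.
Every clause has at least one true literal under this assignment.

x1=1, x2=0, x3=1, x4=0, x5=0, x6=0, x7=0, x8=0, x9=1, x10=0, x11=1, x12=0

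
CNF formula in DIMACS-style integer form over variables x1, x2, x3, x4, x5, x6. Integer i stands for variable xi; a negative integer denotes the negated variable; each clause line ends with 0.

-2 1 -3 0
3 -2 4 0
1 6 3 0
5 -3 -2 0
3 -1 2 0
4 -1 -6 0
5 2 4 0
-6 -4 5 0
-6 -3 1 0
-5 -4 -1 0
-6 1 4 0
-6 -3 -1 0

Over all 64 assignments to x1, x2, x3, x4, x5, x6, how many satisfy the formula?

9

Split on x1, then x3.
  x1=1, x3=1: remaining (x2,x4,x5,x6) ∈ {(0,0,1,0); (0,1,0,0); (1,0,1,0)} — 3.
  x1=1, x3=0: remaining (x2,x4,x5,x6) ∈ {(1,1,0,0)} — 1.
  x1=0, x3=1: remaining (x2,x4,x5,x6) ∈ {(0,0,1,0); (0,1,0,0); (0,1,1,0)} — 3.
  x1=0, x3=0: remaining (x2,x4,x5,x6) ∈ {(0,1,1,1); (1,1,1,1)} — 2.
Total: 3 + 1 + 3 + 2 = 9.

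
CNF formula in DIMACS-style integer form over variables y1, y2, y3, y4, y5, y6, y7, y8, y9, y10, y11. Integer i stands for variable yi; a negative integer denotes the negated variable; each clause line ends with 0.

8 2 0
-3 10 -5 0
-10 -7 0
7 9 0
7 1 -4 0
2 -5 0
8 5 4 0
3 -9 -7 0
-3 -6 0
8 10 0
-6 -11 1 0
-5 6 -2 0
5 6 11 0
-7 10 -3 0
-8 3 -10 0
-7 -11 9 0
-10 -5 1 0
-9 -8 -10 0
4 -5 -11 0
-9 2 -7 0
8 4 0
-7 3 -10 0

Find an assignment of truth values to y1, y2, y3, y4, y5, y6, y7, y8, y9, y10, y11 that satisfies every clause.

y1 = True, y2 = False, y3 = False, y4 = True, y5 = False, y6 = True, y7 = False, y8 = True, y9 = True, y10 = False, y11 = False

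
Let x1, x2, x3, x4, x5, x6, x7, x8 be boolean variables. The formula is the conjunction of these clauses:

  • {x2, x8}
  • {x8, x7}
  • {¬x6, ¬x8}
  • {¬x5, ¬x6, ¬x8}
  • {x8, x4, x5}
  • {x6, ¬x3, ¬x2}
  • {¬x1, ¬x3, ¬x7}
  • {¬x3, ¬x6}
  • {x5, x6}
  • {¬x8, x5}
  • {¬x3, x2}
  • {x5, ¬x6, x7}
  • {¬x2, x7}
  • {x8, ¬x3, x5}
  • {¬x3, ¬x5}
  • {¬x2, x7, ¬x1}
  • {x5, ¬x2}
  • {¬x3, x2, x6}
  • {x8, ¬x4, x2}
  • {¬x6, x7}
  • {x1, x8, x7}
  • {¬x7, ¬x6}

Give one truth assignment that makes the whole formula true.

x1=0, x2=0, x3=0, x4=1, x5=1, x6=0, x7=1, x8=1

x3 occurs only negated in the remaining clauses — set x3 = False.
Try x1 = False.
Branch on x2: take x2 = False.
  then x8 is forced to True.
  then x6 is forced to False.
  then x5 is forced to True.
x4, x7 are now unconstrained; take x4 = True, x7 = True.
Every clause has at least one true literal under this assignment.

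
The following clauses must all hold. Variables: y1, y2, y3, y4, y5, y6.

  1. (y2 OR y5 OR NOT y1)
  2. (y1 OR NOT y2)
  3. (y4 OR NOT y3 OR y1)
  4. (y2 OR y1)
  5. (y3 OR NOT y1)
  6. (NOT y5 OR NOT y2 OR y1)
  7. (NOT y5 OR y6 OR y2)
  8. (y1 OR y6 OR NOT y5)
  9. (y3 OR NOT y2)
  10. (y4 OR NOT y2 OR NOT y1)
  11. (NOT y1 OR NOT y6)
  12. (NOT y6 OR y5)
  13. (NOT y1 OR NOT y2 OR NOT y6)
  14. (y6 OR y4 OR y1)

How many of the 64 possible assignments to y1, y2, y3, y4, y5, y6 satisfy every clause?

2

The models are:
  y1=1 y2=1 y3=1 y4=1 y5=0 y6=0
  y1=1 y2=1 y3=1 y4=1 y5=1 y6=0
That's 2 in total.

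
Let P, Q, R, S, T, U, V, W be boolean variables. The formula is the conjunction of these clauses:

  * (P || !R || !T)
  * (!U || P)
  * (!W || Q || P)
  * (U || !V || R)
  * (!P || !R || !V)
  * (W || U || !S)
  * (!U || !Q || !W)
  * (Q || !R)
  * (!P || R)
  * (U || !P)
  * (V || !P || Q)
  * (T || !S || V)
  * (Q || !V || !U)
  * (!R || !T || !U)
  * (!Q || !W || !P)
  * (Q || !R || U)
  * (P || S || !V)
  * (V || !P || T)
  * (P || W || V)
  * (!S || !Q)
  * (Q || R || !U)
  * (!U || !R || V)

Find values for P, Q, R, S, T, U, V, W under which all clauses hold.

Branch on P: take P = False.
  then U is forced to False.
Set Q = True and propagate.
  then S is forced to False.
  then V is forced to False.
  then W is forced to True.
The remaining clauses are satisfied by R = True, T = False.
Check each clause:
  1. (!T || !R || P) — !T is true.
  2. (!U || P) — !U is true.
  3. (!W || Q || P) — Q is true.
  4. (U || !V || R) — !V is true.
  5. (!P || !V || !R) — !V is true.
  6. (!S || W || U) — W is true.
  7. (!U || !W || !Q) — !U is true.
  8. (Q || !R) — Q is true.
  9. (!P || R) — R is true.
  10. (!P || U) — !P is true.
  11. (!P || V || Q) — Q is true.
  12. (T || V || !S) — !S is true.
  13. (Q || !V || !U) — !V is true.
  14. (!R || !T || !U) — !U is true.
  15. (!W || !Q || !P) — !P is true.
  16. (!R || Q || U) — Q is true.
  17. (S || !V || P) — !V is true.
  18. (T || !P || V) — !P is true.
  19. (P || W || V) — W is true.
  20. (!Q || !S) — !S is true.
  21. (R || Q || !U) — !U is true.
  22. (!R || !U || V) — !U is true.

P=F, Q=T, R=T, S=F, T=F, U=F, V=F, W=T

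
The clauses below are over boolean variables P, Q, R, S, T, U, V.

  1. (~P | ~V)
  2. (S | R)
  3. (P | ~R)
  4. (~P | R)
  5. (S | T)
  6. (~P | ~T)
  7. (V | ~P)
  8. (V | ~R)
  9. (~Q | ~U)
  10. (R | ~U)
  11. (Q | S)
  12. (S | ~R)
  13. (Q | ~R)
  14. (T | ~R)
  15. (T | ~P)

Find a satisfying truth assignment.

P = False, Q = False, R = False, S = True, T = True, U = False, V = True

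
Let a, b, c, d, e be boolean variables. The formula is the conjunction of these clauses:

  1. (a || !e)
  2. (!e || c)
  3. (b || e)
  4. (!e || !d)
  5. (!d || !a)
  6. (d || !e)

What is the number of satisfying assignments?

6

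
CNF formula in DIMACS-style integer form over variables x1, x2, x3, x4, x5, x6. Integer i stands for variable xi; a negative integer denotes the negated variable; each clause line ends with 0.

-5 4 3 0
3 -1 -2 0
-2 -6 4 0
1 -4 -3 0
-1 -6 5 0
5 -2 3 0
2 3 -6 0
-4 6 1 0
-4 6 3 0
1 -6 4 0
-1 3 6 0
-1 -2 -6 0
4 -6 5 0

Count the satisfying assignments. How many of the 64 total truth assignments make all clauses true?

Split on x6, then x1.
  x6=1, x1=1: remaining (x2,x3,x4,x5) ∈ {(0,1,0,1); (0,1,1,1)} — 2.
  x6=1, x1=0: remaining (x2,x3,x4,x5) ∈ {(1,0,1,1)} — 1.
  x6=0, x1=1: forces x3=1; x2, x4, x5 free → 2^3 = 8.
  x6=0, x1=0: 5 of the 16 assignments to (x2,x3,x4,x5) work.
Total: 2 + 1 + 8 + 5 = 16.

16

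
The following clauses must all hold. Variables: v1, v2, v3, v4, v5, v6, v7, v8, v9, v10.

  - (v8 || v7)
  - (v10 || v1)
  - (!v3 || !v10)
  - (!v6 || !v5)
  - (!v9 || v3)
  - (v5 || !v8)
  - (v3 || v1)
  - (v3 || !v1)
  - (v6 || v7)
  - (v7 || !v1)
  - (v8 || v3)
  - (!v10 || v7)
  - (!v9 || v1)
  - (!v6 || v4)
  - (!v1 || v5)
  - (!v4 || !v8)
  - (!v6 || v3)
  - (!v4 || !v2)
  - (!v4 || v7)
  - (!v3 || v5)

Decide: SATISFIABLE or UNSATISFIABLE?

v2 occurs only negated in the remaining clauses — set v2 = False.
Pure literal: v7 appears only positively; assign v7 = True.
Try v1 = True.
  then v3 is forced to True.
  then v10 is forced to False.
  then v5 is forced to True.
  then v6 is forced to False.
For the remaining variables, v4 = False, v8 = False, v9 = True works.
So v1 = T, v2 = F, v3 = T, v4 = F, v5 = T, v6 = F, v7 = T, v8 = F, v9 = T, v10 = F is a satisfying assignment.

SATISFIABLE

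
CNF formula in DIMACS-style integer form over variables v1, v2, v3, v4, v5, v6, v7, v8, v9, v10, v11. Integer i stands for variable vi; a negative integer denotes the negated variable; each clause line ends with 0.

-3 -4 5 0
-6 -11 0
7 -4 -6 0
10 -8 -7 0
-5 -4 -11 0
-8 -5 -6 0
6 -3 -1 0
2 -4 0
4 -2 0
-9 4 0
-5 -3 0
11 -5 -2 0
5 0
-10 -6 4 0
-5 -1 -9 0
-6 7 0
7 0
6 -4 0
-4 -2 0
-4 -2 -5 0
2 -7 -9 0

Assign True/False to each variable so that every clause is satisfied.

Unit propagation: (v5) forces v5 = True.
(~v3) is a unit clause, so v3 = False.
Unit propagation: (v7) forces v7 = True.
Pure literal: v8 appears only negated; assign v8 = False.
Pure literal: v9 appears only negated; assign v9 = False.
Set v2 = False and propagate.
  then v4 is forced to False.
Set v6 = False and propagate.
v1, v10, v11 are now unconstrained; take v1 = True, v10 = True, v11 = False.
Every clause has at least one true literal under this assignment.

v1 = 1, v2 = 0, v3 = 0, v4 = 0, v5 = 1, v6 = 0, v7 = 1, v8 = 0, v9 = 0, v10 = 1, v11 = 0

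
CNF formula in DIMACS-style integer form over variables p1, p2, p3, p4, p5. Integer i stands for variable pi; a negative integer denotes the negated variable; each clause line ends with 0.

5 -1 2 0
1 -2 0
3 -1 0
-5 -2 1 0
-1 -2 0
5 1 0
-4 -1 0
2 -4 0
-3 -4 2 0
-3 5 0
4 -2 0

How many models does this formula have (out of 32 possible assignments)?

3

The models are:
  p1=0 p2=0 p3=0 p4=0 p5=1
  p1=0 p2=0 p3=1 p4=0 p5=1
  p1=1 p2=0 p3=1 p4=0 p5=1
That's 3 in total.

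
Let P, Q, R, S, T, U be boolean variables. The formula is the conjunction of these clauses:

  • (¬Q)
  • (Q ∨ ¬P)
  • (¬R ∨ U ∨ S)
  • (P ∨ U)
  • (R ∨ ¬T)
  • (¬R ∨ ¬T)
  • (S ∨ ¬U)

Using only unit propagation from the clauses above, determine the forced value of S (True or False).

True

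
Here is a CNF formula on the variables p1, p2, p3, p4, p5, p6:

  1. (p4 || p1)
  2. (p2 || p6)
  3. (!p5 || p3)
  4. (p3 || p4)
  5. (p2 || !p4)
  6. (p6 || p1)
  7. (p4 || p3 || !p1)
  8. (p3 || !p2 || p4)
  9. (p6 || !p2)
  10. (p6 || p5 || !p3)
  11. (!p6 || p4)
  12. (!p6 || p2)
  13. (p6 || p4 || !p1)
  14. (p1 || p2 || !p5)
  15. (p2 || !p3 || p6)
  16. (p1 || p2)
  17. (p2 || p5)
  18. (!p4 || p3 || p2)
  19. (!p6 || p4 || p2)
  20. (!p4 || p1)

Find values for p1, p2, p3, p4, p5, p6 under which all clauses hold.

p1 = True, p2 = True, p3 = True, p4 = True, p5 = False, p6 = True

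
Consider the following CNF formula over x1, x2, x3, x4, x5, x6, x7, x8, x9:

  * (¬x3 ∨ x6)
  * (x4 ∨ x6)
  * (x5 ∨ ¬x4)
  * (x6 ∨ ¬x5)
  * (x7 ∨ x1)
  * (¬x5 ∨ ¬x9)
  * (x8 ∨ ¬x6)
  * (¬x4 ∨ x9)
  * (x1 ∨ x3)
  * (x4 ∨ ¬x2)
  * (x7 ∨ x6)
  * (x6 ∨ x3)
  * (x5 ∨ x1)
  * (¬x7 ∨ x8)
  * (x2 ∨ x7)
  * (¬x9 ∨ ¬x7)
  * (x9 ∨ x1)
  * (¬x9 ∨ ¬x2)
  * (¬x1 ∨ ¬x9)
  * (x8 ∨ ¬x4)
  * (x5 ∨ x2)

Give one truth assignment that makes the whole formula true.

x8 occurs only positively in the remaining clauses — set x8 = True.
Branch on x1: take x1 = True.
  then x9 is forced to False.
  then x4 is forced to False.
  then x6 is forced to True.
  then x2 is forced to False.
  then x7 is forced to True.
  then x5 is forced to True.
x3 is now unconstrained; take x3 = False.
Check each clause:
  1. (x6 ∨ ¬x3) — ¬x3 is true.
  2. (x4 ∨ x6) — x6 is true.
  3. (x5 ∨ ¬x4) — ¬x4 is true.
  4. (x6 ∨ ¬x5) — x6 is true.
  5. (x1 ∨ x7) — x1 is true.
  6. (¬x5 ∨ ¬x9) — ¬x9 is true.
  7. (x8 ∨ ¬x6) — x8 is true.
  8. (¬x4 ∨ x9) — ¬x4 is true.
  9. (x3 ∨ x1) — x1 is true.
  10. (x4 ∨ ¬x2) — ¬x2 is true.
  11. (x6 ∨ x7) — x6 is true.
  12. (x6 ∨ x3) — x6 is true.
  13. (x1 ∨ x5) — x1 is true.
  14. (x8 ∨ ¬x7) — x8 is true.
  15. (x7 ∨ x2) — x7 is true.
  16. (¬x7 ∨ ¬x9) — ¬x9 is true.
  17. (x9 ∨ x1) — x1 is true.
  18. (¬x2 ∨ ¬x9) — ¬x2 is true.
  19. (¬x9 ∨ ¬x1) — ¬x9 is true.
  20. (x8 ∨ ¬x4) — x8 is true.
  21. (x2 ∨ x5) — x5 is true.

x1=1, x2=0, x3=0, x4=0, x5=1, x6=1, x7=1, x8=1, x9=0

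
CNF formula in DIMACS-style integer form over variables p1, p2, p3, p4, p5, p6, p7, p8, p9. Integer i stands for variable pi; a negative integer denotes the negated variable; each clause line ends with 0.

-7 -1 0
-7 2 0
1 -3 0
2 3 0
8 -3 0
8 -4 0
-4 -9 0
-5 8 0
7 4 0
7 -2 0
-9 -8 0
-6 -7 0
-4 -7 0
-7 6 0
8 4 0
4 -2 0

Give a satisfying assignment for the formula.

p1 = T  p2 = F  p3 = T  p4 = T  p5 = T  p6 = T  p7 = F  p8 = T  p9 = F

Check each clause:
  1. (¬p7 ∨ ¬p1) — ¬p7 is true.
  2. (¬p7 ∨ p2) — ¬p7 is true.
  3. (¬p3 ∨ p1) — p1 is true.
  4. (p3 ∨ p2) — p3 is true.
  5. (¬p3 ∨ p8) — p8 is true.
  6. (¬p4 ∨ p8) — p8 is true.
  7. (¬p9 ∨ ¬p4) — ¬p9 is true.
  8. (¬p5 ∨ p8) — p8 is true.
  9. (p7 ∨ p4) — p4 is true.
  10. (¬p2 ∨ p7) — ¬p2 is true.
  11. (¬p9 ∨ ¬p8) — ¬p9 is true.
  12. (¬p6 ∨ ¬p7) — ¬p7 is true.
  13. (¬p4 ∨ ¬p7) — ¬p7 is true.
  14. (p6 ∨ ¬p7) — ¬p7 is true.
  15. (p8 ∨ p4) — p8 is true.
  16. (p4 ∨ ¬p2) — p4 is true.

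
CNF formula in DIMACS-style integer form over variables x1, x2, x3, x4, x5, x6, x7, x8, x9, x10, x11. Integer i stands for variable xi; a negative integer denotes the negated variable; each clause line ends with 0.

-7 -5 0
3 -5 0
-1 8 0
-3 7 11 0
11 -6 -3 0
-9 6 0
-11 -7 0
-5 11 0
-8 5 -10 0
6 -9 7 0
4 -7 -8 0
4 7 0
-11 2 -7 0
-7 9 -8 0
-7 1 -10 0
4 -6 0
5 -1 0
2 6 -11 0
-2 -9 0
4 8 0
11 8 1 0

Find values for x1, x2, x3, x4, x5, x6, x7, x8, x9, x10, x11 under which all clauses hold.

x1 = False, x2 = False, x3 = True, x4 = True, x5 = False, x6 = True, x7 = False, x8 = False, x9 = False, x10 = False, x11 = True

Pure literal: x4 appears only positively; assign x4 = True.
Pure literal: x10 appears only negated; assign x10 = False.
Branch on x1: take x1 = False.
Set x2 = False and propagate.
The remaining clauses are satisfied by x3 = True, x5 = False, x6 = True, x7 = False, x8 = False, x9 = False, x11 = True.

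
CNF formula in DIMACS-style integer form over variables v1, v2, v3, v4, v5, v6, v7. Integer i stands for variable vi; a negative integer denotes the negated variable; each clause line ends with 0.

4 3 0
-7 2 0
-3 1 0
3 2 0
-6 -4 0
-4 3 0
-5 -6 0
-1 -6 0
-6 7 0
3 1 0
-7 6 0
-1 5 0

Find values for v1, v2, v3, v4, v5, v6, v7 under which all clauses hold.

v1=1, v2=0, v3=1, v4=1, v5=1, v6=0, v7=0

Set v1 = True and propagate.
  then v6 is forced to False.
  then v7 is forced to False.
  then v5 is forced to True.
For the remaining variables, v2 = False, v3 = True, v4 = True works.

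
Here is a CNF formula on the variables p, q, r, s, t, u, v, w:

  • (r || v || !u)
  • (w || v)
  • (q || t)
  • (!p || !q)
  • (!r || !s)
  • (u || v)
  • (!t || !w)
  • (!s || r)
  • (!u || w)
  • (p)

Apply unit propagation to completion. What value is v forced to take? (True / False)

(p) stands alone — p = True.
(!q || !p): since p = True, the clause reduces to (!q). q = False.
(q || t): since q = False, the clause reduces to (t). t = True.
From (!w || !t) and t = True: w = False.
From (v || w) and w = False: v = True.

True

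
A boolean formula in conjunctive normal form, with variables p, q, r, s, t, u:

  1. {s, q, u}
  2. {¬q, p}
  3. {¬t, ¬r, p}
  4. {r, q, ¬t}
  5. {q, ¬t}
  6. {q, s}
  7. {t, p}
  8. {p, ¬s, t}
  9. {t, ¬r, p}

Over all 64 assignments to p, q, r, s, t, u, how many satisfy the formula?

20

Case analysis on t and p:
  t=T, p=T: forces q=T; r, s, u free → 2^3 = 8.
  t=T, p=F: a clause becomes empty — 0.
  t=F, p=T: r, u free; 3 ways for (q,s) × 2^2 = 12.
  t=F, p=F: a clause becomes empty — 0.
Total: 8 + 0 + 12 + 0 = 20.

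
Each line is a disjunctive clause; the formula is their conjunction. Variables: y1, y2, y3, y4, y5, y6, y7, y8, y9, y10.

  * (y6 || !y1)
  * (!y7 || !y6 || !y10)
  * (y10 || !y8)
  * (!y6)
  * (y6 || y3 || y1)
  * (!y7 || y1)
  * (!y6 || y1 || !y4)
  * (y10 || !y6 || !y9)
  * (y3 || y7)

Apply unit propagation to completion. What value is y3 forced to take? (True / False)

True

Unit clause (!y6) sets y6 = False.
(!y1 || y6): since y6 = False, the clause reduces to (!y1). y1 = False.
From (y1 || y6 || y3) and y1 = False, y6 = False: y3 = True.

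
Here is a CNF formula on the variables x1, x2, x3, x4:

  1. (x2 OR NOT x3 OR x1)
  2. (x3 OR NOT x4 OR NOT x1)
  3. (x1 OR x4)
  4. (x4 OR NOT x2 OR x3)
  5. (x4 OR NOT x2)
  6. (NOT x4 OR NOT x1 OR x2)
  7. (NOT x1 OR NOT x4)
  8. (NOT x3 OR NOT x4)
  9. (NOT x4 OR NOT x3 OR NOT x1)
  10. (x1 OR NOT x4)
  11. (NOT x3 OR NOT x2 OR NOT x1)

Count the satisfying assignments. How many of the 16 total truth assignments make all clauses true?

2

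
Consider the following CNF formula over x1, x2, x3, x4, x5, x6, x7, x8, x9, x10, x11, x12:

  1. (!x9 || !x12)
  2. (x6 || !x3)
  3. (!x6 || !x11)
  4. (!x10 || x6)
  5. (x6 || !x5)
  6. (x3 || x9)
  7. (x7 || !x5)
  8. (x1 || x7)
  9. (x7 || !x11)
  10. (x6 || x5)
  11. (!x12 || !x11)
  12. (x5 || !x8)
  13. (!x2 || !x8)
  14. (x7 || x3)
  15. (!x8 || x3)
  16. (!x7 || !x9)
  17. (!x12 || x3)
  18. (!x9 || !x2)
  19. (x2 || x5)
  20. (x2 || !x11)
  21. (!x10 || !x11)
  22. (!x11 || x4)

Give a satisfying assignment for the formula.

x1 = False, x2 = False, x3 = True, x4 = False, x5 = True, x6 = True, x7 = True, x8 = True, x9 = False, x10 = False, x11 = False, x12 = True

Check each clause:
  1. (!x12 || !x9) — !x9 is true.
  2. (x6 || !x3) — x6 is true.
  3. (!x6 || !x11) — !x11 is true.
  4. (!x10 || x6) — !x10 is true.
  5. (!x5 || x6) — x6 is true.
  6. (x3 || x9) — x3 is true.
  7. (!x5 || x7) — x7 is true.
  8. (x7 || x1) — x7 is true.
  9. (!x11 || x7) — !x11 is true.
  10. (x5 || x6) — x5 is true.
  11. (!x12 || !x11) — !x11 is true.
  12. (x5 || !x8) — x5 is true.
  13. (!x8 || !x2) — !x2 is true.
  14. (x3 || x7) — x3 is true.
  15. (x3 || !x8) — x3 is true.
  16. (!x7 || !x9) — !x9 is true.
  17. (x3 || !x12) — x3 is true.
  18. (!x9 || !x2) — !x2 is true.
  19. (x5 || x2) — x5 is true.
  20. (x2 || !x11) — !x11 is true.
  21. (!x10 || !x11) — !x11 is true.
  22. (!x11 || x4) — !x11 is true.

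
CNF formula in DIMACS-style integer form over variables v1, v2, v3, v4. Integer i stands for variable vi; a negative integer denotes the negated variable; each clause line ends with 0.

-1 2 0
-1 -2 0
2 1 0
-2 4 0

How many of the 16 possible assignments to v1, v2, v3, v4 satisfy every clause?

2

Satisfying assignments:
  v1=F v2=T v3=F v4=T
  v1=F v2=T v3=T v4=T
Count: 2.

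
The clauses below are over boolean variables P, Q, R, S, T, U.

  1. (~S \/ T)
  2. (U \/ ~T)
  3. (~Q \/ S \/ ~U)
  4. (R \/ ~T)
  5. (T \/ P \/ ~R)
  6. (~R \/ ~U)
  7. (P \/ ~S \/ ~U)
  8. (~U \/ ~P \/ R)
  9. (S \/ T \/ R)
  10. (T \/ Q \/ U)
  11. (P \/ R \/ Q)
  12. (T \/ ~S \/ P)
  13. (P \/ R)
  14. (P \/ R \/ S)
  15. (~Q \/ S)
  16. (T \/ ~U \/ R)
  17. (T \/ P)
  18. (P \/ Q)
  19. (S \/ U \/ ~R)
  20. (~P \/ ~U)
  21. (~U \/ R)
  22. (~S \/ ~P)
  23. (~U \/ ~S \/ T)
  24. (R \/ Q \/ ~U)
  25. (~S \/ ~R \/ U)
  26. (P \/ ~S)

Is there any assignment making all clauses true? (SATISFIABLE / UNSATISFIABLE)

UNSATISFIABLE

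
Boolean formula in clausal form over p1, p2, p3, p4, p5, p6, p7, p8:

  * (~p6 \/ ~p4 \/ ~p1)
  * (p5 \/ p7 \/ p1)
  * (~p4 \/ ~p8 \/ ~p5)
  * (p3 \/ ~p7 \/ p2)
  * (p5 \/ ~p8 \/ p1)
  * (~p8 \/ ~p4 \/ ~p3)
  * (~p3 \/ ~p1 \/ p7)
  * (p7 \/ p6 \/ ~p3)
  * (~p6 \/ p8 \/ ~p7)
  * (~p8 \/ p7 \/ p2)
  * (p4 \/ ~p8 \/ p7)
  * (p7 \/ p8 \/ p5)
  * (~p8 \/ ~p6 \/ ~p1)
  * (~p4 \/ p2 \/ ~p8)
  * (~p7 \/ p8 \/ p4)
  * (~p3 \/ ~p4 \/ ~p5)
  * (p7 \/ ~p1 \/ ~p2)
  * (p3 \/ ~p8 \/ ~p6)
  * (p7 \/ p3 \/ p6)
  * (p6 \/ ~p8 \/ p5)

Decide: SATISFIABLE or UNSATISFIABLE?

SATISFIABLE

Branch on p1: take p1 = False.
Try p2 = True.
Branch on p3: take p3 = True.
For the remaining variables, p4 = False, p5 = True, p6 = True, p7 = False, p8 = False works.
So p1=F, p2=T, p3=T, p4=F, p5=T, p6=T, p7=F, p8=F is a satisfying assignment.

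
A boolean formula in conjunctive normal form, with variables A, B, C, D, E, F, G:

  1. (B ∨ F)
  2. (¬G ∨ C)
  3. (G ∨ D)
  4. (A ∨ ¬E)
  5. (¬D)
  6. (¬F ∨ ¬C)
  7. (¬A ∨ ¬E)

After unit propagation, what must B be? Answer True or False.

True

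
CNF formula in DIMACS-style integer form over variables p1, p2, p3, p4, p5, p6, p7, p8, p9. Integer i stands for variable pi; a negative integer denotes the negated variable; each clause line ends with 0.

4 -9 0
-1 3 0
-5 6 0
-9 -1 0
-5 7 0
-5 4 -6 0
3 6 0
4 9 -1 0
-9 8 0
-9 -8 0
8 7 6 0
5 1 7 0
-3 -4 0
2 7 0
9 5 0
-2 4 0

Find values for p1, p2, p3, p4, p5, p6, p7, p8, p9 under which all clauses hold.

Pure literal: p7 appears only positively; assign p7 = True.
Set p1 = False and propagate.
Branch on p2: take p2 = False.
For the remaining variables, p3 = False, p4 = True, p5 = True, p6 = True, p8 = True, p9 = False works.
Every clause has at least one true literal under this assignment.

p1=0, p2=0, p3=0, p4=1, p5=1, p6=1, p7=1, p8=1, p9=0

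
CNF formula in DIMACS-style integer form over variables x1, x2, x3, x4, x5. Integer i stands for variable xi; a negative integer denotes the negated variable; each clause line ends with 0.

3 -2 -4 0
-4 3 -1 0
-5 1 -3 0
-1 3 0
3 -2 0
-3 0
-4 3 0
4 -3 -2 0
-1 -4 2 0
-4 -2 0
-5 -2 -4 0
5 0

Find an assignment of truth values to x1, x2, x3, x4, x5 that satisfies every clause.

x1=F  x2=F  x3=F  x4=F  x5=T

Unit propagation: (NOT x3) forces x3 = False.
The clause (NOT x1) is unit: x1 must be False.
Unit propagation: (NOT x2) forces x2 = False.
The clause (NOT x4) is unit: x4 must be False.
The clause (x5) is unit: x5 must be True.
Every clause has at least one true literal under this assignment.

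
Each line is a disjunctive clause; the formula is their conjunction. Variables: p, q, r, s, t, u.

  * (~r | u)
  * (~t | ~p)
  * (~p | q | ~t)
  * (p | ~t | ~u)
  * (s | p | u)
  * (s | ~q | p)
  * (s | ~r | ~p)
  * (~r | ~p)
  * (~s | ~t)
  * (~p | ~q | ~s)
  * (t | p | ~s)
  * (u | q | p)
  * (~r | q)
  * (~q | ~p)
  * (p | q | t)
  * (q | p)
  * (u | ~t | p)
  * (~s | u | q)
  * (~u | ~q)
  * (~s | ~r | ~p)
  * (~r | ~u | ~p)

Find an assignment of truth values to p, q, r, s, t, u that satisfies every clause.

r occurs only negated in the remaining clauses — set r = False.
Try p = True.
  then t is forced to False.
  then q is forced to False.
For the remaining variables, s = False, u = False works.

p=T, q=F, r=F, s=F, t=F, u=F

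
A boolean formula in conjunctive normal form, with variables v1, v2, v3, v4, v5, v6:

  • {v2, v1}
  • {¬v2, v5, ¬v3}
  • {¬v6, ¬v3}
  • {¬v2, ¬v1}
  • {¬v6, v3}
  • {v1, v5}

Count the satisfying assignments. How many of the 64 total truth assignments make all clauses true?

12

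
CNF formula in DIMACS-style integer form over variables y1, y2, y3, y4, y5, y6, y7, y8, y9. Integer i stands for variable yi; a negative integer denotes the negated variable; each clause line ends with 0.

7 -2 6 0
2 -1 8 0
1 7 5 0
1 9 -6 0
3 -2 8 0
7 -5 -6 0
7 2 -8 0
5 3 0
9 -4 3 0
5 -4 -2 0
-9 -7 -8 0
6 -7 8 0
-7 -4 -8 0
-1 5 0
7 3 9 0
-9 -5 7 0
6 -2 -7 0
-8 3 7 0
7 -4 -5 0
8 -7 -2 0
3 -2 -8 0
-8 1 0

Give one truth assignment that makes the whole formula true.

y1 = False  y2 = False  y3 = True  y4 = False  y5 = True  y6 = True  y7 = True  y8 = False  y9 = True

Pure literal: y3 appears only positively; assign y3 = True.
y4 occurs only negated in the remaining clauses — set y4 = False.
Try y1 = False.
  then y8 is forced to False.
Try y2 = False.
For the remaining variables, y5 = True, y6 = True, y7 = True, y9 = True works.
Every clause has at least one true literal under this assignment.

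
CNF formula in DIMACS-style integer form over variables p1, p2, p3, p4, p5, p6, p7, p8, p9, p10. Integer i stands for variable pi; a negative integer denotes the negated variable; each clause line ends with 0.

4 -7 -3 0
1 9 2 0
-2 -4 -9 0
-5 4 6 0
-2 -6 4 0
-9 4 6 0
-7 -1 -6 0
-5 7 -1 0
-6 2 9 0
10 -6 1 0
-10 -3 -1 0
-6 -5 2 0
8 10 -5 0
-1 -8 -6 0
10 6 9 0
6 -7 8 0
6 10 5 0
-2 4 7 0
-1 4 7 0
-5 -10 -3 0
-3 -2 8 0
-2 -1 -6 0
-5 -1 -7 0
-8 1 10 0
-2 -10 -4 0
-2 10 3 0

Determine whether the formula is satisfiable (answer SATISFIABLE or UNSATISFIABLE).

Try p1 = False.
Set p2 = False and propagate.
  then p9 is forced to True.
Try p3 = True.
For the remaining variables, p4 = True, p5 = False, p6 = False, p7 = True, p8 = True, p10 = True works.
So p1=F, p2=F, p3=T, p4=T, p5=F, p6=F, p7=T, p8=T, p9=T, p10=T is a satisfying assignment.

SATISFIABLE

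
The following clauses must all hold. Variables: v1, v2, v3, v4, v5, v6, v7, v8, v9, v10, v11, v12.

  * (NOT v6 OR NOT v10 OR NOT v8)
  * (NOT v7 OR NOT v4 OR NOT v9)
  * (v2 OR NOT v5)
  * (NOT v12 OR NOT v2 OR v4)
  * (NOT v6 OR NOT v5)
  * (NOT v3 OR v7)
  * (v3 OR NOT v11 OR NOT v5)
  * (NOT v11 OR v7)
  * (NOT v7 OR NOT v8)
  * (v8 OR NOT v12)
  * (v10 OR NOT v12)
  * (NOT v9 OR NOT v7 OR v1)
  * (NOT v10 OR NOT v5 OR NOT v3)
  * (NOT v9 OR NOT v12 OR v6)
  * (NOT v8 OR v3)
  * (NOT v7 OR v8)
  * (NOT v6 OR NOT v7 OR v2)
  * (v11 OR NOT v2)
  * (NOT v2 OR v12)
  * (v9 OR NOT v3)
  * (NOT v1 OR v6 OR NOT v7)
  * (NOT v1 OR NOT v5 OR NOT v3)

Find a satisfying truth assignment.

v1=T, v2=F, v3=F, v4=F, v5=F, v6=T, v7=F, v8=F, v9=T, v10=T, v11=F, v12=F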